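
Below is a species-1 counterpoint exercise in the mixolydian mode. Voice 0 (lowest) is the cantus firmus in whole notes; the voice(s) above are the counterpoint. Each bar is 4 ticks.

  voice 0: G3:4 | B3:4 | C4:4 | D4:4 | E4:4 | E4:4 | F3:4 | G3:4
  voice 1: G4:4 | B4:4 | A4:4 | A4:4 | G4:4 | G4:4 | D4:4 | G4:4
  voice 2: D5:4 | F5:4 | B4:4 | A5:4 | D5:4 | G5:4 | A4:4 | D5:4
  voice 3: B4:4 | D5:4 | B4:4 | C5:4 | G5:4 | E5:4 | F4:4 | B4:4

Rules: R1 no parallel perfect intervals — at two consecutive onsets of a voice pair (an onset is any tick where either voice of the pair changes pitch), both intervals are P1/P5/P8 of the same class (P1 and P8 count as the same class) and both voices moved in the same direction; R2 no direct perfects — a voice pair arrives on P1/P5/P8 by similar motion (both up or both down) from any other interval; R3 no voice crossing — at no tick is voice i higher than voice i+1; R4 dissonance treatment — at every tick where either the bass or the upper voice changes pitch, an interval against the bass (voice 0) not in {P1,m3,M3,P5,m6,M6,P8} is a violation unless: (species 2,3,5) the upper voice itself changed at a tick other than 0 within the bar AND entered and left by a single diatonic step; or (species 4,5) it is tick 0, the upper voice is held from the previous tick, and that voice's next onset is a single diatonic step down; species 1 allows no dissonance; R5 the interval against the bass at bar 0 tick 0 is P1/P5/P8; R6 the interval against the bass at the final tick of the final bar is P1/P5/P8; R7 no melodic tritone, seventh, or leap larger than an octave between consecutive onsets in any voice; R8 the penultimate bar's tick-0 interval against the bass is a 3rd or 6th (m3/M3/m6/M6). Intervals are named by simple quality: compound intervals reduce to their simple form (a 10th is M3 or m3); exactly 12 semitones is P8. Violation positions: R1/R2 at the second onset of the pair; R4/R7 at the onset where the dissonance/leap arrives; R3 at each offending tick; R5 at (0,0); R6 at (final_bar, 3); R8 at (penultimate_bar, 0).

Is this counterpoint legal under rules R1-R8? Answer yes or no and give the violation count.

bar 0: v0=G3 v1=G4 v2=D5 v3=B4 (M3)
bar 1: v0=B3 v1=B4 v2=F5 v3=D5 (m3)
bar 2: v0=C4 v1=A4 v2=B4 v3=B4 (M7)
bar 3: v0=D4 v1=A4 v2=A5 v3=C5 (m7)
bar 4: v0=E4 v1=G4 v2=D5 v3=G5 (m3)
bar 5: v0=E4 v1=G4 v2=G5 v3=E5 (P8)
bar 6: v0=F3 v1=D4 v2=A4 v3=F4 (P8)
bar 7: v0=G3 v1=G4 v2=D5 v3=B4 (M3)
  R3 @ bar0.0: D5 above B4
  R5 @ bar0.0: opens on M3
  R3 @ bar0.1: D5 above B4
  R3 @ bar0.2: D5 above B4
  R3 @ bar0.3: D5 above B4
  R1 @ bar1.0: G3/G4 P8 -> B3/B4 P8 similar
  R3 @ bar1.0: F5 above D5
  R4 @ bar1.0: B3/F5 TT untreated
  R3 @ bar1.1: F5 above D5
  R3 @ bar1.2: F5 above D5
  R3 @ bar1.3: F5 above D5
  R2 @ bar2.0: F5/D5 m3 -> B4/B4 P1 similar
  R4 @ bar2.0: C4/B4 M7 untreated
  R4 @ bar2.0: C4/B4 M7 untreated
  R7 @ bar2.0: F5->B4 leap 6st
  R2 @ bar3.0: C4/B4 M7 -> D4/A5 P5 similar
  R3 @ bar3.0: A5 above C5
  R4 @ bar3.0: D4/C5 m7 untreated
  R7 @ bar3.0: B4->A5 leap 10st
  R3 @ bar3.1: A5 above C5
  R3 @ bar3.2: A5 above C5
  R3 @ bar3.3: A5 above C5
  R2 @ bar4.0: A4/A5 P8 -> G4/D5 P5 similar
  R4 @ bar4.0: E4/D5 m7 untreated
  R3 @ bar5.0: G5 above E5
  R3 @ bar5.1: G5 above E5
  R3 @ bar5.2: G5 above E5
  R3 @ bar5.3: G5 above E5
  R1 @ bar6.0: E4/E5 P8 -> F3/F4 P8 similar
  R2 @ bar6.0: G4/G5 P8 -> D4/A4 P5 similar
  R3 @ bar6.0: A4 above F4
  R7 @ bar6.0: E4->F3 leap 11st
  R7 @ bar6.0: G5->A4 leap 10st
  R7 @ bar6.0: E5->F4 leap 11st
  R8 @ bar6.0: penult P8 not 3rd/6th
  R3 @ bar6.1: A4 above F4
  R3 @ bar6.2: A4 above F4
  R3 @ bar6.3: A4 above F4
  R1 @ bar7.0: D4/A4 P5 -> G4/D5 P5 similar
  R2 @ bar7.0: F3/D4 M6 -> G3/G4 P8 similar
  R2 @ bar7.0: F3/A4 M3 -> G3/D5 P5 similar
  R3 @ bar7.0: D5 above B4
  R7 @ bar7.0: F4->B4 leap 6st
  R3 @ bar7.1: D5 above B4
  R3 @ bar7.2: D5 above B4
  R3 @ bar7.3: D5 above B4
  R6 @ bar7.3: closes on M3

No (47 violations)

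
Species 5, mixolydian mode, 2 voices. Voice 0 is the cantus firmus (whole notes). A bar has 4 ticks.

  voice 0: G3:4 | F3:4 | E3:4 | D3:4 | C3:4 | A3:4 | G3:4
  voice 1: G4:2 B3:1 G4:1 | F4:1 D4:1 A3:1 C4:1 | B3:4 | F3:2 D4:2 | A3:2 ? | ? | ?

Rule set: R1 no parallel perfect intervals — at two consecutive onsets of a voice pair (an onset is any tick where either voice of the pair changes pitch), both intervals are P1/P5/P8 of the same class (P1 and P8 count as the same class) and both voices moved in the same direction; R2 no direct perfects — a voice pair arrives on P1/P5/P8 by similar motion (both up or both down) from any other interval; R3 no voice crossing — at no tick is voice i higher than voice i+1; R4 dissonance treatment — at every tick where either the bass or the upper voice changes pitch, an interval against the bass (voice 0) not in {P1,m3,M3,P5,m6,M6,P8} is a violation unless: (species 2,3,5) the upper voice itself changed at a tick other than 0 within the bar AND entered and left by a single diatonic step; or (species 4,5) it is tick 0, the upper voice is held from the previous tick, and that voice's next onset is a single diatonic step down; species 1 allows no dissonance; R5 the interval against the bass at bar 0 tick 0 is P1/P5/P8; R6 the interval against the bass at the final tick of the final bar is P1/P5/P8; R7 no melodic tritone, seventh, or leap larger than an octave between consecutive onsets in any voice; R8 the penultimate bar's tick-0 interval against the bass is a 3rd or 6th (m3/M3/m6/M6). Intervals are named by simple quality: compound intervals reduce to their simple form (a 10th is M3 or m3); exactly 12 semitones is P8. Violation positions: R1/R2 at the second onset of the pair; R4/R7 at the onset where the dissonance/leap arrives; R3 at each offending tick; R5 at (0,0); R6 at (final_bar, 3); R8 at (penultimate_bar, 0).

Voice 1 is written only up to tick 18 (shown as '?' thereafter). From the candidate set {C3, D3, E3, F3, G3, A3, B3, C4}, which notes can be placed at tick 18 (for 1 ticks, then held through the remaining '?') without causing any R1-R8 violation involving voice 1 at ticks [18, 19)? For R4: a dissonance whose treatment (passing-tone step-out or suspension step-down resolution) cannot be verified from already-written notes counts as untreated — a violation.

{A3, C3, C4, E3, G3}

C3: legal
D3: violates R4
E3: legal
F3: violates R4
G3: legal
A3: legal
B3: violates R4
C4: legal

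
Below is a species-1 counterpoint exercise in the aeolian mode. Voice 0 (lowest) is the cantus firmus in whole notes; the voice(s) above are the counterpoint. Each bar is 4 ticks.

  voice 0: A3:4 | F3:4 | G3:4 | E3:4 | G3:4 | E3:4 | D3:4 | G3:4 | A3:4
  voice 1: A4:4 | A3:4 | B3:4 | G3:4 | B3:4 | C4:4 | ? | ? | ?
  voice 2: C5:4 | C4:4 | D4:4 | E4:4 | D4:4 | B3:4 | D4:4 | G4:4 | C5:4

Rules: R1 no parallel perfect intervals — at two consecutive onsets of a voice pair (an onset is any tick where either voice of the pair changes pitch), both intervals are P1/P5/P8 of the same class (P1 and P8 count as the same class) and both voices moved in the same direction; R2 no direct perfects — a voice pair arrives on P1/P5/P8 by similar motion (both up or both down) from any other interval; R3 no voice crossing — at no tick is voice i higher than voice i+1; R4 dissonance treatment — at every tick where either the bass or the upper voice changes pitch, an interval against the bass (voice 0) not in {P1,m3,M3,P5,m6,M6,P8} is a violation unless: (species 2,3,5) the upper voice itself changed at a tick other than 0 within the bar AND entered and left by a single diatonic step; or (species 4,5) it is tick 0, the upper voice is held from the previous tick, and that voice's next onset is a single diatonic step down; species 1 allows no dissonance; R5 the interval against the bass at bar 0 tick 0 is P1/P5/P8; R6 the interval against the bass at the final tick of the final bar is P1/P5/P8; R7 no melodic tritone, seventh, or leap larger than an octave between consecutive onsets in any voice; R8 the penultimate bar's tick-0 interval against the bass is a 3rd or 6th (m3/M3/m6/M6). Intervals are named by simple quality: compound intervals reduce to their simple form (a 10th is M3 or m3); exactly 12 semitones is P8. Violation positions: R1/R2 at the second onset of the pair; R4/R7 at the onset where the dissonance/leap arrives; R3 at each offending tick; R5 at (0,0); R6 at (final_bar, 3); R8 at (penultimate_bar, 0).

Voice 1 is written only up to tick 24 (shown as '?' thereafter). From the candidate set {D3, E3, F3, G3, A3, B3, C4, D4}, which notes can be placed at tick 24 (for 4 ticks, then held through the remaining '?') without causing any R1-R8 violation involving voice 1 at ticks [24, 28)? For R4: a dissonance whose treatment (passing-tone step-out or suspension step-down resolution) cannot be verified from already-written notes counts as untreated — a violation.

D3: violates R2,R7
E3: violates R4
F3: legal
G3: violates R4
A3: violates R2
B3: legal
C4: violates R4
D4: violates R2

{B3, F3}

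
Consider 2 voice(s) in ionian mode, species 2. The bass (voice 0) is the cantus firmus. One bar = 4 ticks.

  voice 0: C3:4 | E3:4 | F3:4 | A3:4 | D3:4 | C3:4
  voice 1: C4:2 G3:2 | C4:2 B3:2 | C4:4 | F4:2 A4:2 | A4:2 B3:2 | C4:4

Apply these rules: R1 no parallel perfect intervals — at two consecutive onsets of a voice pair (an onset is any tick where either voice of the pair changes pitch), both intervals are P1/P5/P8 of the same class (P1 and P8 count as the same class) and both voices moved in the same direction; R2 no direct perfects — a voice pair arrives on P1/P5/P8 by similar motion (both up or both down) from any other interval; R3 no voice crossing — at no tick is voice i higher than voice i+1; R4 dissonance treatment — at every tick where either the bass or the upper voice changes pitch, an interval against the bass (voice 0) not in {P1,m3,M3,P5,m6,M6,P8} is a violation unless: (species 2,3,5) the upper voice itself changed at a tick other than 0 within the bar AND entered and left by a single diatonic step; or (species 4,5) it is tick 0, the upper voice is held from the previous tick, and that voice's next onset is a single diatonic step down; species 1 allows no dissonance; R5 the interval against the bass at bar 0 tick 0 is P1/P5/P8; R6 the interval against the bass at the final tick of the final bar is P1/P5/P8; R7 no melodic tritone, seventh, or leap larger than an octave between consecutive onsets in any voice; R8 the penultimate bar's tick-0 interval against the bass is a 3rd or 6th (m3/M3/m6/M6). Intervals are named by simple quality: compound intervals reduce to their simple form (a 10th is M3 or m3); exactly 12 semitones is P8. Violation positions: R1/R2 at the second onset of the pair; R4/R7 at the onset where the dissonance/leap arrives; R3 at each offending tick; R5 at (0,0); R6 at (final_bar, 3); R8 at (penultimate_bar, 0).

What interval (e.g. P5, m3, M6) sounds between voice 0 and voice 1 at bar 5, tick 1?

voice 0=C3 voice 1=C4 -> P8

P8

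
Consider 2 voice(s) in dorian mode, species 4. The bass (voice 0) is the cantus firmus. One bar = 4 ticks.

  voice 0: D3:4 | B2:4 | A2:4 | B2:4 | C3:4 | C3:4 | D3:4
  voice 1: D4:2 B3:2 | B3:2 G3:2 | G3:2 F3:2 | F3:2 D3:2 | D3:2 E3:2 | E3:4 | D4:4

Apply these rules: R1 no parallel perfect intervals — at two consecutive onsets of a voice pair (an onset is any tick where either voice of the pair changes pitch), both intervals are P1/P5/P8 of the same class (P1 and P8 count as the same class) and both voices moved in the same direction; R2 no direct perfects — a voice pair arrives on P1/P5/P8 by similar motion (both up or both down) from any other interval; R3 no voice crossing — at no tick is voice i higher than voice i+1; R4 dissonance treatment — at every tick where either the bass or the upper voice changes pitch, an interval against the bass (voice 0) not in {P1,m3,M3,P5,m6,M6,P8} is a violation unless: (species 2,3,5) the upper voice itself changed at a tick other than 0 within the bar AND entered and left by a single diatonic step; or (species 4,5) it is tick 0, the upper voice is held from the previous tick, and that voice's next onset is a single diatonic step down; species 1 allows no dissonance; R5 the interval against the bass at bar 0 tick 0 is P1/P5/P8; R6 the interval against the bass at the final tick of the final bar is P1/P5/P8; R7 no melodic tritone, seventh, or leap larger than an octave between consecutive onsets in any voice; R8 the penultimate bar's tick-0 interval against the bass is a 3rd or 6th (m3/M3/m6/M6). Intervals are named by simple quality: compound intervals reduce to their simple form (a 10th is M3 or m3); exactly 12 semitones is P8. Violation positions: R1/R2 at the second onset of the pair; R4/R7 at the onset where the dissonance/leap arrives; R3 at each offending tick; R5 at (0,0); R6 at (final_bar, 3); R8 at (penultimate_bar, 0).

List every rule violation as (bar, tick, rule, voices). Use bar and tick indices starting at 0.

bar 0: v0=D3 v1=D4 downbeat P8
bar 1: v0=B2 v1=B3 downbeat P8
bar 2: v0=A2 v1=G3 downbeat m7
bar 3: v0=B2 v1=F3 downbeat TT
bar 4: v0=C3 v1=D3 downbeat M2
bar 5: v0=C3 v1=E3 downbeat M3
bar 6: v0=D3 v1=D4 downbeat P8
  -> R4 @ bar 3 tick 0 v(0, 1): B2/F3 TT untreated
  -> R4 @ bar 4 tick 0 v(0, 1): C3/D3 M2 untreated
  -> R2 @ bar 6 tick 0 v(0, 1): C3/E3 M3 -> D3/D4 P8 similar
  -> R7 @ bar 6 tick 0 v(1,): E3->D4 leap 10st

(3, 0, R4, (0, 1))
(4, 0, R4, (0, 1))
(6, 0, R2, (0, 1))
(6, 0, R7, (1,))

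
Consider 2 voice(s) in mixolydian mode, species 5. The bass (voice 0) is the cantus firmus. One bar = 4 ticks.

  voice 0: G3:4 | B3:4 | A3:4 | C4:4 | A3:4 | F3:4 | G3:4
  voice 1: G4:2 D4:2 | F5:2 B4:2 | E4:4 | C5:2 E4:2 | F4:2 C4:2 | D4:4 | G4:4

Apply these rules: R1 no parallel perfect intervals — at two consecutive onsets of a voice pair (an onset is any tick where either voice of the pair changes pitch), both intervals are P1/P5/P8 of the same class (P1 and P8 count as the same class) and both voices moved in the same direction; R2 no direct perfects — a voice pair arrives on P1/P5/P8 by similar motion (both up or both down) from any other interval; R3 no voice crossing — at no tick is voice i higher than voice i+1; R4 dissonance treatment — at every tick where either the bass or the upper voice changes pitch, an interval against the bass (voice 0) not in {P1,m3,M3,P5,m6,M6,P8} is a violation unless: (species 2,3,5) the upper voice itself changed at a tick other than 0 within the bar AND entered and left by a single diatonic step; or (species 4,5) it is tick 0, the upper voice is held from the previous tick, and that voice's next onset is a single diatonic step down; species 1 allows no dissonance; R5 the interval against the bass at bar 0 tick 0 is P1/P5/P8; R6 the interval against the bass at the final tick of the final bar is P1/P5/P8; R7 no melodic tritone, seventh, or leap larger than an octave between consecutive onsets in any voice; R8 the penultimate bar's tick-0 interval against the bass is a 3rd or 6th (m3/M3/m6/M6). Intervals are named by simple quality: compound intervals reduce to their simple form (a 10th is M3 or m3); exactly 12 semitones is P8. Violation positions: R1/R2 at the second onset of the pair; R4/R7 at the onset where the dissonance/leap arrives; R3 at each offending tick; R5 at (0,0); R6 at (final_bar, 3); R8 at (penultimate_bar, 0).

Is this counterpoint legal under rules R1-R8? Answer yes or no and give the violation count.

bar 0: v0=G3 v1=G4 (P8)
bar 1: v0=B3 v1=F5 (TT)
bar 2: v0=A3 v1=E4 (P5)
bar 3: v0=C4 v1=C5 (P8)
bar 4: v0=A3 v1=F4 (m6)
bar 5: v0=F3 v1=D4 (M6)
bar 6: v0=G3 v1=G4 (P8)
  R4 @ bar1.0: B3/F5 TT untreated
  R7 @ bar1.0: D4->F5 leap 15st
  R7 @ bar1.2: F5->B4 leap 6st
  R2 @ bar2.0: B3/B4 P8 -> A3/E4 P5 similar
  R2 @ bar3.0: A3/E4 P5 -> C4/C5 P8 similar
  R2 @ bar6.0: F3/D4 M6 -> G3/G4 P8 similar

No (6 violations)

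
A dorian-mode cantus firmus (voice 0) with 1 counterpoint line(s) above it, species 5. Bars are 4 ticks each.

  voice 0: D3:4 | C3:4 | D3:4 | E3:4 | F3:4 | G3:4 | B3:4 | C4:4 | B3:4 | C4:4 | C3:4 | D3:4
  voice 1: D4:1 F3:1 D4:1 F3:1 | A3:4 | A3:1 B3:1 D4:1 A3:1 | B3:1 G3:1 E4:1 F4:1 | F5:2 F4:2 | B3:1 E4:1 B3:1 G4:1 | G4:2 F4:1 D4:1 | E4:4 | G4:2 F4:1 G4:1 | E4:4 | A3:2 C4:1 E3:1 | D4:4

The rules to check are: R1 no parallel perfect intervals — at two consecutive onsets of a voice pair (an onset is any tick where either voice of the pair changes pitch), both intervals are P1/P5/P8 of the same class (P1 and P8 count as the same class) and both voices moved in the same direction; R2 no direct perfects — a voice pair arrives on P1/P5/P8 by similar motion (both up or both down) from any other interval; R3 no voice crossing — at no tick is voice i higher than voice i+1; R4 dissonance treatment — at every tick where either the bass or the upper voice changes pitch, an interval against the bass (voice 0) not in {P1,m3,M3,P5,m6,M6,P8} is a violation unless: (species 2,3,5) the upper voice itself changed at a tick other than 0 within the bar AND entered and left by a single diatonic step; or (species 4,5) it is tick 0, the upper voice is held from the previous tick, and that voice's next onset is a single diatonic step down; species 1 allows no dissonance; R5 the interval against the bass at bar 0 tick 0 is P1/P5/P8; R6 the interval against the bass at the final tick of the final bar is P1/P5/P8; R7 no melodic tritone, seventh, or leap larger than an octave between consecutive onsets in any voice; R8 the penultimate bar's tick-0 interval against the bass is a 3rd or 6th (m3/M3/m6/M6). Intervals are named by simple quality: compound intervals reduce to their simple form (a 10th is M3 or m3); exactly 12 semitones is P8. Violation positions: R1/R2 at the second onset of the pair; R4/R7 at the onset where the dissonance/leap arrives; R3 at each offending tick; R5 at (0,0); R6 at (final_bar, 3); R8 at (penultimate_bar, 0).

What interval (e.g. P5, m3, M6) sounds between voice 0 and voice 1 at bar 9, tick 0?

M3

voice 0=C4 voice 1=E4 -> M3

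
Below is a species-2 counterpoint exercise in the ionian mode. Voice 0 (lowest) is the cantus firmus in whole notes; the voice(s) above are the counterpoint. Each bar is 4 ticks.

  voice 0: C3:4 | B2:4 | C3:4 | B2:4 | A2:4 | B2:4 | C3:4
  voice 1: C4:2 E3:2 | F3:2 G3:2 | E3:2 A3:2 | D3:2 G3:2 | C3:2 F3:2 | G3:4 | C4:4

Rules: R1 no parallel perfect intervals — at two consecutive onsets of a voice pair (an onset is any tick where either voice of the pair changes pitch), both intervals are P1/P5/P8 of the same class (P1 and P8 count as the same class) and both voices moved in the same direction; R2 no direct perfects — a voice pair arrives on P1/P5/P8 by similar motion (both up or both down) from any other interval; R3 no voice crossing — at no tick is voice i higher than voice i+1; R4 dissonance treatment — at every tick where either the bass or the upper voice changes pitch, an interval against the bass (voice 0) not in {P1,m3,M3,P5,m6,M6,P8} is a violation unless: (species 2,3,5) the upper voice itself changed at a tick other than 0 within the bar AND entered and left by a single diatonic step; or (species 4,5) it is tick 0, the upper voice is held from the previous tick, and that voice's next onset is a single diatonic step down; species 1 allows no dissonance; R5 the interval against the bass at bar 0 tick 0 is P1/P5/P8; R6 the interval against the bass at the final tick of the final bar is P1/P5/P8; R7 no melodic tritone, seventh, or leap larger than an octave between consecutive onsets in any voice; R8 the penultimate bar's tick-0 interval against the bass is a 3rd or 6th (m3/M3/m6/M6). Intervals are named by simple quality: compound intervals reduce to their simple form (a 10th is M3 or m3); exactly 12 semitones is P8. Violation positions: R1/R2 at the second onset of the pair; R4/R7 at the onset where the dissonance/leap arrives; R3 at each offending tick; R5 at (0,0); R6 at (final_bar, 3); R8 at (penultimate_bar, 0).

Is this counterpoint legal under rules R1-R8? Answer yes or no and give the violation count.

No (2 violations)

bar 0: v0=C3 v1=C4 (P8)
bar 1: v0=B2 v1=F3 (TT)
bar 2: v0=C3 v1=E3 (M3)
bar 3: v0=B2 v1=D3 (m3)
bar 4: v0=A2 v1=C3 (m3)
bar 5: v0=B2 v1=G3 (m6)
bar 6: v0=C3 v1=C4 (P8)
  R4 @ bar1.0: B2/F3 TT untreated
  R2 @ bar6.0: B2/G3 m6 -> C3/C4 P8 similar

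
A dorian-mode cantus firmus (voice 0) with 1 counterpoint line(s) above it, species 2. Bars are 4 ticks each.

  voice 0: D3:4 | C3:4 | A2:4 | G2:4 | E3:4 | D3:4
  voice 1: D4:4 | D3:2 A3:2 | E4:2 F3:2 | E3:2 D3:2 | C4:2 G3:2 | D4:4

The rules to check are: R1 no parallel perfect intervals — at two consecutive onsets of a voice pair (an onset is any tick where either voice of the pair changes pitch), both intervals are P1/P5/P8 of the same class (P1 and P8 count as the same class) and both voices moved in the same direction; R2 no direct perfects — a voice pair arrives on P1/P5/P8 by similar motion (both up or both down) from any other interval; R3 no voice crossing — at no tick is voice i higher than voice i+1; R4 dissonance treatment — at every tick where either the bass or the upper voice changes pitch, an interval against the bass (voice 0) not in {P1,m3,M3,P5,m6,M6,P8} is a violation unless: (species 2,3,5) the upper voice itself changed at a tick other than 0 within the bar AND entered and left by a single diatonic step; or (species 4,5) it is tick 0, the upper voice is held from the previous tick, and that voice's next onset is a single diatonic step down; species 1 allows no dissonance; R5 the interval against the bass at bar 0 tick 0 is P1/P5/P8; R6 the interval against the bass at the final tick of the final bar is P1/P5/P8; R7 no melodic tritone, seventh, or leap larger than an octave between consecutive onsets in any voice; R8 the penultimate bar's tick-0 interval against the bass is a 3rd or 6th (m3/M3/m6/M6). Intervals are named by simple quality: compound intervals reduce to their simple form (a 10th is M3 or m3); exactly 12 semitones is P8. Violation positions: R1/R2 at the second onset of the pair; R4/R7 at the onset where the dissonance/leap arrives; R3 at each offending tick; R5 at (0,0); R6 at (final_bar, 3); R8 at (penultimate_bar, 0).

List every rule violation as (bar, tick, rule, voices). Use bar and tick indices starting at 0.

bar 0: v0=D3 v1=D4 downbeat P8
bar 1: v0=C3 v1=D3 downbeat M2
bar 2: v0=A2 v1=E4 downbeat P5
bar 3: v0=G2 v1=E3 downbeat M6
bar 4: v0=E3 v1=C4 downbeat m6
bar 5: v0=D3 v1=D4 downbeat P8
  -> R4 @ bar 1 tick 0 v(0, 1): C3/D3 M2 untreated
  -> R7 @ bar 2 tick 2 v(1,): E4->F3 leap 11st
  -> R7 @ bar 4 tick 0 v(1,): D3->C4 leap 10st

(1, 0, R4, (0, 1))
(2, 2, R7, (1,))
(4, 0, R7, (1,))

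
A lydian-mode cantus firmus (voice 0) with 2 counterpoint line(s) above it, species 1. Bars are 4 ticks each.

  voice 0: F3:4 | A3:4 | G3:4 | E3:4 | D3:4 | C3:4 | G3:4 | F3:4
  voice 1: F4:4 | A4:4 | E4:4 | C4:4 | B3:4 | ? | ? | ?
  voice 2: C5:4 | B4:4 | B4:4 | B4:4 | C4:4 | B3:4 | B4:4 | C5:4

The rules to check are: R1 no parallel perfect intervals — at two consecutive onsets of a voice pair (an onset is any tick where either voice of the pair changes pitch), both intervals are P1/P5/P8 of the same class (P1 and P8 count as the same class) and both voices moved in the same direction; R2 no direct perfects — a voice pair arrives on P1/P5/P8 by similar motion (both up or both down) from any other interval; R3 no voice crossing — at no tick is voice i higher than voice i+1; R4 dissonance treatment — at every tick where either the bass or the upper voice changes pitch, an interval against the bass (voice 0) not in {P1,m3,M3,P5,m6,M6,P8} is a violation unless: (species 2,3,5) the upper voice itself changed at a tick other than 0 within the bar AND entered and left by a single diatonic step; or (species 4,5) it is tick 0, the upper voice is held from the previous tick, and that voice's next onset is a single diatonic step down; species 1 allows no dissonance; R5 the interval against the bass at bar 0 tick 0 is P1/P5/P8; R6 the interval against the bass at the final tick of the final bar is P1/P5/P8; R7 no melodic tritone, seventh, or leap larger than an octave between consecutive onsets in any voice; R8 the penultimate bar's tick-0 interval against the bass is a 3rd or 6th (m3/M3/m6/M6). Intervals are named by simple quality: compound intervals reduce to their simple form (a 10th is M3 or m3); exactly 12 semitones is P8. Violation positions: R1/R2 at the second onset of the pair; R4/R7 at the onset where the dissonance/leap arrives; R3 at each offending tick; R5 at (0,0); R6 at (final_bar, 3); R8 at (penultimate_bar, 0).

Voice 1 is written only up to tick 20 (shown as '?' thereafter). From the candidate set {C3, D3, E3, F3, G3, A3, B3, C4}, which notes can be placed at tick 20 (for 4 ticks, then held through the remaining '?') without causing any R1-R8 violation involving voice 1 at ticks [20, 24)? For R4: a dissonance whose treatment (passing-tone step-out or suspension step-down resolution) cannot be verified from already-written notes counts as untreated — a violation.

{A3}

C3: violates R2,R7
D3: violates R4
E3: violates R2
F3: violates R4,R7
G3: violates R2
A3: legal
B3: violates R4
C4: violates R3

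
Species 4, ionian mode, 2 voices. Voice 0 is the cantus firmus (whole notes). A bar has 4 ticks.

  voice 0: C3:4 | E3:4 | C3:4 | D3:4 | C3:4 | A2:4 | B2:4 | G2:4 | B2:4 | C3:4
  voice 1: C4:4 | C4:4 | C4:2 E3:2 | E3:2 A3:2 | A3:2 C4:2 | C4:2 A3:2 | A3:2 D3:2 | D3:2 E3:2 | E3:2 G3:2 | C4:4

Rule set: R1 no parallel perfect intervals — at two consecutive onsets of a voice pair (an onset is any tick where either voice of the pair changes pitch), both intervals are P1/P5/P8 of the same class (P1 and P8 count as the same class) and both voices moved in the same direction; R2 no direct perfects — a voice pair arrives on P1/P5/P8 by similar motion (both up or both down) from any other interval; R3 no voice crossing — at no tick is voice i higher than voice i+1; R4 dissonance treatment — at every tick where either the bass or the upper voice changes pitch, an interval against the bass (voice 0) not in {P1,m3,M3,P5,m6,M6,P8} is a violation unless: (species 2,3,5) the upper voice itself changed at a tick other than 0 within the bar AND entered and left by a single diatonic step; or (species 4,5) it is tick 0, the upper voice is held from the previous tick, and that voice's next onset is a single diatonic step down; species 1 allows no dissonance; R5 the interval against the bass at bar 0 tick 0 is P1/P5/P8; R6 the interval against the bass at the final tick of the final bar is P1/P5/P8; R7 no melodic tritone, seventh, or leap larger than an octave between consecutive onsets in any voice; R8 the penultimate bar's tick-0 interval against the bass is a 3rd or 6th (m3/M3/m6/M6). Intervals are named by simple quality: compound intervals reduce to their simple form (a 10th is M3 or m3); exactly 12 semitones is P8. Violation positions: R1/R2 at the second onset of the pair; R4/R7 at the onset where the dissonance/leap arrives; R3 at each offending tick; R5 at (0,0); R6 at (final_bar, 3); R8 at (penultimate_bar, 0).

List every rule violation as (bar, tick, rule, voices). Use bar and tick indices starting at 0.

(3, 0, R4, (0, 1))
(6, 0, R4, (0, 1))
(8, 0, R4, (0, 1))
(8, 0, R8, (0, 1))
(9, 0, R2, (0, 1))

bar 0: v0=C3 v1=C4 downbeat P8
bar 1: v0=E3 v1=C4 downbeat m6
bar 2: v0=C3 v1=C4 downbeat P8
bar 3: v0=D3 v1=E3 downbeat M2
bar 4: v0=C3 v1=A3 downbeat M6
bar 5: v0=A2 v1=C4 downbeat m3
bar 6: v0=B2 v1=A3 downbeat m7
bar 7: v0=G2 v1=D3 downbeat P5
bar 8: v0=B2 v1=E3 downbeat P4
bar 9: v0=C3 v1=C4 downbeat P8
  -> R4 @ bar 3 tick 0 v(0, 1): D3/E3 M2 untreated
  -> R4 @ bar 6 tick 0 v(0, 1): B2/A3 m7 untreated
  -> R4 @ bar 8 tick 0 v(0, 1): B2/E3 P4 untreated
  -> R8 @ bar 8 tick 0 v(0, 1): penult P4 not 3rd/6th
  -> R2 @ bar 9 tick 0 v(0, 1): B2/G3 m6 -> C3/C4 P8 similar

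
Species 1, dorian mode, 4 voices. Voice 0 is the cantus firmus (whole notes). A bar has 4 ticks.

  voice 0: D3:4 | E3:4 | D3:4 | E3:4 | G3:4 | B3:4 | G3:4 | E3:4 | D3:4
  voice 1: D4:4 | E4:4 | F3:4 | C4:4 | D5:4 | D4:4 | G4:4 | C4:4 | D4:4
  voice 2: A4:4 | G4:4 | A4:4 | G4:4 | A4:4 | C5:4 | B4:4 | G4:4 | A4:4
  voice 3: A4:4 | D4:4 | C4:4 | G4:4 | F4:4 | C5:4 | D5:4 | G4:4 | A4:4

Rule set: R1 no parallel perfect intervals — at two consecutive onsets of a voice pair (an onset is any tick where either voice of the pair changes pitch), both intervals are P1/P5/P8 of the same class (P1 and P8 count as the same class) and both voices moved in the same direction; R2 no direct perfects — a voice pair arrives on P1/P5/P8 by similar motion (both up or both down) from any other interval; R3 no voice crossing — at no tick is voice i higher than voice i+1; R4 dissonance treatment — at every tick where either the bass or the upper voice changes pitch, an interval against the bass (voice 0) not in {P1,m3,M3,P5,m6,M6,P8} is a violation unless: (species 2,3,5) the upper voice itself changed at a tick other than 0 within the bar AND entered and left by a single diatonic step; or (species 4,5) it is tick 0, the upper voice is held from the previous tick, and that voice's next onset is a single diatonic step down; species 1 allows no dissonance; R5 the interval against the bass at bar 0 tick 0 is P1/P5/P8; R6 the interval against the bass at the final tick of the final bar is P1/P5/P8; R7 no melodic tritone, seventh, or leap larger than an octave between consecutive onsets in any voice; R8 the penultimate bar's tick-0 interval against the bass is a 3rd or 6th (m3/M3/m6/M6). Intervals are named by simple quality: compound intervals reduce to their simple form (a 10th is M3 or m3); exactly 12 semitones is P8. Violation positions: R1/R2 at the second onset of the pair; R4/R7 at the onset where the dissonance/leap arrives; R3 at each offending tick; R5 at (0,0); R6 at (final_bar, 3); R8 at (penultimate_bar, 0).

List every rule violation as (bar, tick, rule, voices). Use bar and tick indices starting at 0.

(1, 0, R1, (0, 1))
(1, 0, R3, (2, 3))
(1, 0, R4, (0, 3))
(1, 1, R3, (2, 3))
(1, 2, R3, (2, 3))
(1, 3, R3, (2, 3))
(2, 0, R2, (1, 3))
(2, 0, R3, (2, 3))
(2, 0, R4, (0, 3))
(2, 0, R7, (1,))
(2, 1, R3, (2, 3))
(2, 2, R3, (2, 3))
(2, 3, R3, (2, 3))
(3, 0, R1, (1, 3))
(4, 0, R2, (0, 1))
(4, 0, R3, (1, 2))
(4, 0, R3, (2, 3))
(4, 0, R4, (0, 2))
(4, 0, R4, (0, 3))
(4, 0, R7, (1,))
(4, 1, R3, (1, 2))
(4, 1, R3, (2, 3))
(4, 2, R3, (1, 2))
(4, 2, R3, (2, 3))
(4, 3, R3, (1, 2))
(4, 3, R3, (2, 3))
(5, 0, R2, (2, 3))
(5, 0, R4, (0, 2))
(5, 0, R4, (0, 3))
(6, 0, R2, (1, 3))
(7, 0, R1, (1, 3))
(7, 0, R2, (1, 2))
(7, 0, R2, (2, 3))
(8, 0, R1, (1, 2))
(8, 0, R1, (1, 3))
(8, 0, R1, (2, 3))

bar 0: v0=D3 v1=D4 v2=A4 v3=A4 downbeat P5
bar 1: v0=E3 v1=E4 v2=G4 v3=D4 downbeat m7
bar 2: v0=D3 v1=F3 v2=A4 v3=C4 downbeat m7
bar 3: v0=E3 v1=C4 v2=G4 v3=G4 downbeat m3
bar 4: v0=G3 v1=D5 v2=A4 v3=F4 downbeat m7
bar 5: v0=B3 v1=D4 v2=C5 v3=C5 downbeat m2
bar 6: v0=G3 v1=G4 v2=B4 v3=D5 downbeat P5
bar 7: v0=E3 v1=C4 v2=G4 v3=G4 downbeat m3
bar 8: v0=D3 v1=D4 v2=A4 v3=A4 downbeat P5
  -> R1 @ bar 1 tick 0 v(0, 1): D3/D4 P8 -> E3/E4 P8 similar
  -> R3 @ bar 1 tick 0 v(2, 3): G4 above D4
  -> R4 @ bar 1 tick 0 v(0, 3): E3/D4 m7 untreated
  -> R3 @ bar 1 tick 1 v(2, 3): G4 above D4
  -> R3 @ bar 1 tick 2 v(2, 3): G4 above D4
  -> R3 @ bar 1 tick 3 v(2, 3): G4 above D4
  -> R2 @ bar 2 tick 0 v(1, 3): E4/D4 M2 -> F3/C4 P5 similar
  -> R3 @ bar 2 tick 0 v(2, 3): A4 above C4
  -> R4 @ bar 2 tick 0 v(0, 3): D3/C4 m7 untreated
  -> R7 @ bar 2 tick 0 v(1,): E4->F3 leap 11st
  -> R3 @ bar 2 tick 1 v(2, 3): A4 above C4
  -> R3 @ bar 2 tick 2 v(2, 3): A4 above C4
  -> R3 @ bar 2 tick 3 v(2, 3): A4 above C4
  -> R1 @ bar 3 tick 0 v(1, 3): F3/C4 P5 -> C4/G4 P5 similar
  -> R2 @ bar 4 tick 0 v(0, 1): E3/C4 m6 -> G3/D5 P5 similar
  -> R3 @ bar 4 tick 0 v(1, 2): D5 above A4
  -> R3 @ bar 4 tick 0 v(2, 3): A4 above F4
  -> R4 @ bar 4 tick 0 v(0, 2): G3/A4 M2 untreated
  -> R4 @ bar 4 tick 0 v(0, 3): G3/F4 m7 untreated
  -> R7 @ bar 4 tick 0 v(1,): C4->D5 leap 14st
  -> R3 @ bar 4 tick 1 v(1, 2): D5 above A4
  -> R3 @ bar 4 tick 1 v(2, 3): A4 above F4
  -> R3 @ bar 4 tick 2 v(1, 2): D5 above A4
  -> R3 @ bar 4 tick 2 v(2, 3): A4 above F4
  -> R3 @ bar 4 tick 3 v(1, 2): D5 above A4
  -> R3 @ bar 4 tick 3 v(2, 3): A4 above F4
  -> R2 @ bar 5 tick 0 v(2, 3): A4/F4 M3 -> C5/C5 P1 similar
  -> R4 @ bar 5 tick 0 v(0, 2): B3/C5 m2 untreated
  -> R4 @ bar 5 tick 0 v(0, 3): B3/C5 m2 untreated
  -> R2 @ bar 6 tick 0 v(1, 3): D4/C5 m7 -> G4/D5 P5 similar
  -> R1 @ bar 7 tick 0 v(1, 3): G4/D5 P5 -> C4/G4 P5 similar
  -> R2 @ bar 7 tick 0 v(1, 2): G4/B4 M3 -> C4/G4 P5 similar
  -> R2 @ bar 7 tick 0 v(2, 3): B4/D5 m3 -> G4/G4 P1 similar
  -> R1 @ bar 8 tick 0 v(1, 2): C4/G4 P5 -> D4/A4 P5 similar
  -> R1 @ bar 8 tick 0 v(1, 3): C4/G4 P5 -> D4/A4 P5 similar
  -> R1 @ bar 8 tick 0 v(2, 3): G4/G4 P1 -> A4/A4 P1 similar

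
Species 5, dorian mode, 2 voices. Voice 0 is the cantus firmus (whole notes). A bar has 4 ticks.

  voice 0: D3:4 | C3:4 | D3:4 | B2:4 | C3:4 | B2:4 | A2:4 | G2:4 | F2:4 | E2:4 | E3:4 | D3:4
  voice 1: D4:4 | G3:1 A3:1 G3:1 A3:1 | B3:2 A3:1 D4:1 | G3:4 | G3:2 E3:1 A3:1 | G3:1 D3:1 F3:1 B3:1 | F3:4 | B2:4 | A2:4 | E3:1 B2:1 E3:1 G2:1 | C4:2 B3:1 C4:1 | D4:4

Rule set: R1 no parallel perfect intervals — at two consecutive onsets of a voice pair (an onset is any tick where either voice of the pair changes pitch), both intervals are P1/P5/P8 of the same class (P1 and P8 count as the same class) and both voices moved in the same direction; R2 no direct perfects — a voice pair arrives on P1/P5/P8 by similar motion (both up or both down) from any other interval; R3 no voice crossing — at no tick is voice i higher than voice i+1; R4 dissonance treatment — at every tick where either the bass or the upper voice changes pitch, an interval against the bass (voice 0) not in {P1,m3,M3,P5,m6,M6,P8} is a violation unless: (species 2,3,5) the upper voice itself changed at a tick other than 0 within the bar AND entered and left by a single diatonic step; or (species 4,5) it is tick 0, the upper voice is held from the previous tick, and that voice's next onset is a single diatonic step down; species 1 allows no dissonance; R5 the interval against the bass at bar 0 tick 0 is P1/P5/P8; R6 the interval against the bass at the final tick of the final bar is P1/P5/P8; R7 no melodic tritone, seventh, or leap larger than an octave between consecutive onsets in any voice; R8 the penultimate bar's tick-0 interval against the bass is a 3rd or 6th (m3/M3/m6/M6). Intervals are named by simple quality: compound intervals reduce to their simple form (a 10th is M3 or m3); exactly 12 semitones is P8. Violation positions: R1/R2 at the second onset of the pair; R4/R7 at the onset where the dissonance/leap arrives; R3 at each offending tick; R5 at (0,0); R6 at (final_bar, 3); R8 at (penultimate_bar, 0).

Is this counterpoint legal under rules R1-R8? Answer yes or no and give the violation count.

bar 0: v0=D3 v1=D4 (P8)
bar 1: v0=C3 v1=G3 (P5)
bar 2: v0=D3 v1=B3 (M6)
bar 3: v0=B2 v1=G3 (m6)
bar 4: v0=C3 v1=G3 (P5)
bar 5: v0=B2 v1=G3 (m6)
bar 6: v0=A2 v1=F3 (m6)
bar 7: v0=G2 v1=B2 (M3)
bar 8: v0=F2 v1=A2 (M3)
bar 9: v0=E2 v1=E3 (P8)
bar 10: v0=E3 v1=C4 (m6)
bar 11: v0=D3 v1=D4 (P8)
  R2 @ bar1.0: D3/D4 P8 -> C3/G3 P5 similar
  R4 @ bar5.2: B2/F3 TT untreated
  R7 @ bar5.3: F3->B3 leap 6st
  R7 @ bar6.0: B3->F3 leap 6st
  R7 @ bar7.0: F3->B2 leap 6st
  R7 @ bar10.0: G2->C4 leap 17st

No (6 violations)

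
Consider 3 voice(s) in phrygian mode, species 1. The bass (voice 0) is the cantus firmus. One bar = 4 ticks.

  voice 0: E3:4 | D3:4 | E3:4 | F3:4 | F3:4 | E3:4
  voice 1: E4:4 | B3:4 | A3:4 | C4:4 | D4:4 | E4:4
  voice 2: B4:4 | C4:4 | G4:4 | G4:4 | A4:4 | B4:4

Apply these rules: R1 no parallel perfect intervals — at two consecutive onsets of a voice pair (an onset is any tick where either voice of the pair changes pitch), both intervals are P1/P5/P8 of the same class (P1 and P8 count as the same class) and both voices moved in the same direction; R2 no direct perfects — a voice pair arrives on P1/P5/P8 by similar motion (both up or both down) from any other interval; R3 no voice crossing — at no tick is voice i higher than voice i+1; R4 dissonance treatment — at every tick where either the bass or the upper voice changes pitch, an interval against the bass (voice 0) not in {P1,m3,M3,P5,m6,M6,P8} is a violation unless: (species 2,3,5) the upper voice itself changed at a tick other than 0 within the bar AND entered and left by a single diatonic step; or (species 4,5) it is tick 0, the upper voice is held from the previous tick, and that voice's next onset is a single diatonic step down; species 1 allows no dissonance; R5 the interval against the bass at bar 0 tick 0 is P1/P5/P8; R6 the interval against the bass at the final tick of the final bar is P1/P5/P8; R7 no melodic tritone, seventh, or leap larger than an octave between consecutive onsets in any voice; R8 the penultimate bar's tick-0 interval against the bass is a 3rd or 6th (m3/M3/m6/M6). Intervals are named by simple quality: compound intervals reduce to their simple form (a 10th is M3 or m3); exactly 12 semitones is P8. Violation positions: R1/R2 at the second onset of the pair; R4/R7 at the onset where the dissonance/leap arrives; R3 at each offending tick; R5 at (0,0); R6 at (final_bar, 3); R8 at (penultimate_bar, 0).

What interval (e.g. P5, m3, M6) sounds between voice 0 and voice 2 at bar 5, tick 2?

voice 0=E3 voice 2=B4 -> P5

P5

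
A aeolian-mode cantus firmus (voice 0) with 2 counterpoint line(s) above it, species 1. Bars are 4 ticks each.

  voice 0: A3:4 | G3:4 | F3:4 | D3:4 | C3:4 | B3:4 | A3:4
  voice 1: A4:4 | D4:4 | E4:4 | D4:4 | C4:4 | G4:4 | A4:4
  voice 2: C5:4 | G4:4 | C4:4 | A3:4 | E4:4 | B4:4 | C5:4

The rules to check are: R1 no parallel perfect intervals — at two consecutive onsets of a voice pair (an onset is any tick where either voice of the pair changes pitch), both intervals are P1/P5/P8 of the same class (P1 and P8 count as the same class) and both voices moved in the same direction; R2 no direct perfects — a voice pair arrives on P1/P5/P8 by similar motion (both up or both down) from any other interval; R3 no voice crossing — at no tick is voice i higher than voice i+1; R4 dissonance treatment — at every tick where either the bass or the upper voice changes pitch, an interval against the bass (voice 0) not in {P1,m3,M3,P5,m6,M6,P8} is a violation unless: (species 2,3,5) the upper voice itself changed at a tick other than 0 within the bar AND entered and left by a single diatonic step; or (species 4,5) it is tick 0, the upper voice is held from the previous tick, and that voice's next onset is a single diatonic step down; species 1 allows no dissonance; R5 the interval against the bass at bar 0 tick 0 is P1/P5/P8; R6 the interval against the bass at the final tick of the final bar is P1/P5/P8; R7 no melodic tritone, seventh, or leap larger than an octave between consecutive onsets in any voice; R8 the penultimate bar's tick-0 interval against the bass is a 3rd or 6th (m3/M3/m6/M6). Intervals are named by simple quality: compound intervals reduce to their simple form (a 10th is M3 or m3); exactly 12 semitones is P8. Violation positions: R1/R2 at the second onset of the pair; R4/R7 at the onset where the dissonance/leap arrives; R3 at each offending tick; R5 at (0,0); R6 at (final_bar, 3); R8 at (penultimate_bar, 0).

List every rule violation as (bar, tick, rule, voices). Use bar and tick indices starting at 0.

(0, 0, R5, (0, 2))
(1, 0, R2, (0, 1))
(1, 0, R2, (0, 2))
(2, 0, R2, (0, 2))
(2, 0, R3, (1, 2))
(2, 0, R4, (0, 1))
(2, 1, R3, (1, 2))
(2, 2, R3, (1, 2))
(2, 3, R3, (1, 2))
(3, 0, R1, (0, 2))
(3, 0, R2, (0, 1))
(3, 0, R3, (1, 2))
(3, 1, R3, (1, 2))
(3, 2, R3, (1, 2))
(3, 3, R3, (1, 2))
(4, 0, R1, (0, 1))
(5, 0, R2, (0, 2))
(5, 0, R7, (0,))
(5, 0, R8, (0, 2))
(6, 3, R6, (0, 2))

bar 0: v0=A3 v1=A4 v2=C5 downbeat m3
bar 1: v0=G3 v1=D4 v2=G4 downbeat P8
bar 2: v0=F3 v1=E4 v2=C4 downbeat P5
bar 3: v0=D3 v1=D4 v2=A3 downbeat P5
bar 4: v0=C3 v1=C4 v2=E4 downbeat M3
bar 5: v0=B3 v1=G4 v2=B4 downbeat P8
bar 6: v0=A3 v1=A4 v2=C5 downbeat m3
  -> R5 @ bar 0 tick 0 v(0, 2): opens on m3
  -> R2 @ bar 1 tick 0 v(0, 1): A3/A4 P8 -> G3/D4 P5 similar
  -> R2 @ bar 1 tick 0 v(0, 2): A3/C5 m3 -> G3/G4 P8 similar
  -> R2 @ bar 2 tick 0 v(0, 2): G3/G4 P8 -> F3/C4 P5 similar
  -> R3 @ bar 2 tick 0 v(1, 2): E4 above C4
  -> R4 @ bar 2 tick 0 v(0, 1): F3/E4 M7 untreated
  -> R3 @ bar 2 tick 1 v(1, 2): E4 above C4
  -> R3 @ bar 2 tick 2 v(1, 2): E4 above C4
  -> R3 @ bar 2 tick 3 v(1, 2): E4 above C4
  -> R1 @ bar 3 tick 0 v(0, 2): F3/C4 P5 -> D3/A3 P5 similar
  -> R2 @ bar 3 tick 0 v(0, 1): F3/E4 M7 -> D3/D4 P8 similar
  -> R3 @ bar 3 tick 0 v(1, 2): D4 above A3
  -> R3 @ bar 3 tick 1 v(1, 2): D4 above A3
  -> R3 @ bar 3 tick 2 v(1, 2): D4 above A3
  -> R3 @ bar 3 tick 3 v(1, 2): D4 above A3
  -> R1 @ bar 4 tick 0 v(0, 1): D3/D4 P8 -> C3/C4 P8 similar
  -> R2 @ bar 5 tick 0 v(0, 2): C3/E4 M3 -> B3/B4 P8 similar
  -> R7 @ bar 5 tick 0 v(0,): C3->B3 leap 11st
  -> R8 @ bar 5 tick 0 v(0, 2): penult P8 not 3rd/6th
  -> R6 @ bar 6 tick 3 v(0, 2): closes on m3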